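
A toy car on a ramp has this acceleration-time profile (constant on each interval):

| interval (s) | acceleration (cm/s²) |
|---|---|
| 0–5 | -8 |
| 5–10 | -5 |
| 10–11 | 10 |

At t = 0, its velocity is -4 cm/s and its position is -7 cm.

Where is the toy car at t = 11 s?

On each constant-a segment, Δv = aΔt and Δx = v₀Δt + ½aΔt²; chain segment to segment.
0–5 s: v starts -4 cm/s; Δx = -4·5 + ½·-8·5² = -120 cm; v ends -44 cm/s.
5–10 s: v starts -44 cm/s; Δx = -44·5 + ½·-5·5² = -282.5 cm; v ends -69 cm/s.
10–11 s: v starts -69 cm/s; Δx = -69·1 + ½·10·1² = -64 cm; v ends -59 cm/s.
x(11) = -7 + Σ Δx = -473.5 cm.

-473.5 cm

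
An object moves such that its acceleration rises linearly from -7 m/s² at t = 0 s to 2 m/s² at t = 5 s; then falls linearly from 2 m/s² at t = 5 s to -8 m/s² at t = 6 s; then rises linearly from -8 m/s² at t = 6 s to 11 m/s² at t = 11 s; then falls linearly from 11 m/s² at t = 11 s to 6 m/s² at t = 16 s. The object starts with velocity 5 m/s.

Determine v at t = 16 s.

39.5 m/s

Δv equals the area under the a-t graph; then v = v₀ + Δv.
0–5 s: ½(-7 + 2)(5) = -12.5 m/s
5–6 s: ½(2 + -8)(1) = -3 m/s
6–11 s: ½(-8 + 11)(5) = 7.5 m/s
11–16 s: ½(11 + 6)(5) = 42.5 m/s
Δv = 34.5 m/s, so v(16) = 5 + (34.5) = 39.5 m/s.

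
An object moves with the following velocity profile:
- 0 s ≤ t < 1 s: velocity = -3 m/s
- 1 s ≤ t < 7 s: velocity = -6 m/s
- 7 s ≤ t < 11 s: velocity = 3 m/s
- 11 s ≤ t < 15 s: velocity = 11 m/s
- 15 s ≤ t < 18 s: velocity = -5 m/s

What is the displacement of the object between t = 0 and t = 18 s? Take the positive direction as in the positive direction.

2 m

Displacement is the signed area under the v-t curve.
0–1 s: -3 × 1 = -3 m
1–7 s: -6 × 6 = -36 m
7–11 s: 3 × 4 = 12 m
11–15 s: 11 × 4 = 44 m
15–18 s: -5 × 3 = -15 m
Net displacement = 2 m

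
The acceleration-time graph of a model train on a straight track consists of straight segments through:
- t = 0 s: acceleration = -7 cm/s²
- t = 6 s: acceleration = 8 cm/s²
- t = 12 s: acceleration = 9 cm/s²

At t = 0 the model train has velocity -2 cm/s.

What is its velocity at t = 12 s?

Δv equals the area under the a-t graph; then v = v₀ + Δv.
0–6 s: ½(-7 + 8)(6) = 3 cm/s
6–12 s: ½(8 + 9)(6) = 51 cm/s
Δv = 54 cm/s, so v(12) = -2 + (54) = 52 cm/s.

52 cm/s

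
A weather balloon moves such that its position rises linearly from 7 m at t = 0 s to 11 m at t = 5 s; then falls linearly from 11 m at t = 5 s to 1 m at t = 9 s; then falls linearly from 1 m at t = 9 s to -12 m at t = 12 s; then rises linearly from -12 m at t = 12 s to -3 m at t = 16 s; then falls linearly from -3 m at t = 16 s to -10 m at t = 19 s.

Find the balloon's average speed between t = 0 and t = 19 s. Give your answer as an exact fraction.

43/19 m/s

Average speed = (total path length)/(elapsed time); on a piecewise-linear x-t graph the path length is Σ|Δx|.
0–5 s: |Δx| = |11 − 7| = 4 m
5–9 s: |Δx| = |1 − 11| = 10 m
9–12 s: |Δx| = |-12 − 1| = 13 m
12–16 s: |Δx| = |-3 − -12| = 9 m
16–19 s: |Δx| = |-10 − -3| = 7 m
Total path = 43 m; average speed = 43/19 = 43/19 m/s.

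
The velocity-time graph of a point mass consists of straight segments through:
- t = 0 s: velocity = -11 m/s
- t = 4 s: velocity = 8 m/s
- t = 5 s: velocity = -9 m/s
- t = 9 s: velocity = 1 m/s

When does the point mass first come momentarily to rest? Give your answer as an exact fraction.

t = 44/19 s

v changes sign on 0–4 s (from -11 to 8); the graph is linear there, so v = 0 at t = 0 + (11)·(4 − 0)/(8 − -11) = 44/19 s.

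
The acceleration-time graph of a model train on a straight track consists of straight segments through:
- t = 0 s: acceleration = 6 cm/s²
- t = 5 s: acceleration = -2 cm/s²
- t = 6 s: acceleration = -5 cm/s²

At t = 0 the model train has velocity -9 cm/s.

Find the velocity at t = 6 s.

Δv equals the area under the a-t graph; then v = v₀ + Δv.
0–5 s: ½(6 + -2)(5) = 10 cm/s
5–6 s: ½(-2 + -5)(1) = -3.5 cm/s
Δv = 6.5 cm/s, so v(6) = -9 + (6.5) = -2.5 cm/s.

-2.5 cm/s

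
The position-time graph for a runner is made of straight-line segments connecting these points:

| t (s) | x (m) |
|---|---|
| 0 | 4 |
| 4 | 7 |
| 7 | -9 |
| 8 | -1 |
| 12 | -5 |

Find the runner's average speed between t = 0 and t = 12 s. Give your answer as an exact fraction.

Average speed = (total path length)/(elapsed time); on a piecewise-linear x-t graph the path length is Σ|Δx|.
0–4 s: |Δx| = |7 − 4| = 3 m
4–7 s: |Δx| = |-9 − 7| = 16 m
7–8 s: |Δx| = |-1 − -9| = 8 m
8–12 s: |Δx| = |-5 − -1| = 4 m
Total path = 31 m; average speed = 31/12 = 31/12 m/s.

31/12 m/s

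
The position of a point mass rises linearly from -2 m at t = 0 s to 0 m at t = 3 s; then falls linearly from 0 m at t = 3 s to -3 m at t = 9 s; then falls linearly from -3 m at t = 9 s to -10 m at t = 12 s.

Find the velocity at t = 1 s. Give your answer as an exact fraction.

Velocity is the slope of the x-t graph on 0–3 s: (0 − -2)/(3 − 0) = 2/3 m/s.

2/3 m/s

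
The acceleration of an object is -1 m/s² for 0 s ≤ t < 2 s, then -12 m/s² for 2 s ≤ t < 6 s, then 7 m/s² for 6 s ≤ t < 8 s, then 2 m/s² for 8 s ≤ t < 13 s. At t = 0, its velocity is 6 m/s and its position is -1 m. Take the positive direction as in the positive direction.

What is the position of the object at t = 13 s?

-270 m

On each constant-a segment, Δv = aΔt and Δx = v₀Δt + ½aΔt²; chain segment to segment.
0–2 s: v starts 6 m/s; Δx = 6·2 + ½·-1·2² = 10 m; v ends 4 m/s.
2–6 s: v starts 4 m/s; Δx = 4·4 + ½·-12·4² = -80 m; v ends -44 m/s.
6–8 s: v starts -44 m/s; Δx = -44·2 + ½·7·2² = -74 m; v ends -30 m/s.
8–13 s: v starts -30 m/s; Δx = -30·5 + ½·2·5² = -125 m; v ends -20 m/s.
x(13) = -1 + Σ Δx = -270 m.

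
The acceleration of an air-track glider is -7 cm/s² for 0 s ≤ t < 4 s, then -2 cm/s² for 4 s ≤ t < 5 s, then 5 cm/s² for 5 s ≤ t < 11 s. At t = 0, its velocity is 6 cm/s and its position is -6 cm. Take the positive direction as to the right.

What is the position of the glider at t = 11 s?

On each constant-a segment, Δv = aΔt and Δx = v₀Δt + ½aΔt²; chain segment to segment.
0–4 s: v starts 6 cm/s; Δx = 6·4 + ½·-7·4² = -32 cm; v ends -22 cm/s.
4–5 s: v starts -22 cm/s; Δx = -22·1 + ½·-2·1² = -23 cm; v ends -24 cm/s.
5–11 s: v starts -24 cm/s; Δx = -24·6 + ½·5·6² = -54 cm; v ends 6 cm/s.
x(11) = -6 + Σ Δx = -115 cm.

-115 cm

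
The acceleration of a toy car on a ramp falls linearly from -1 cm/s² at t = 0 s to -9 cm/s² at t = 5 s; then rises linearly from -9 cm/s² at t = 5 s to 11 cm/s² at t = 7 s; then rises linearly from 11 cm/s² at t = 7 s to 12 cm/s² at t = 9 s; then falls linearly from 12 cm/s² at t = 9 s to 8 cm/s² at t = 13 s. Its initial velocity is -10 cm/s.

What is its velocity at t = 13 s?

Δv equals the area under the a-t graph; then v = v₀ + Δv.
0–5 s: ½(-1 + -9)(5) = -25 cm/s
5–7 s: ½(-9 + 11)(2) = 2 cm/s
7–9 s: ½(11 + 12)(2) = 23 cm/s
9–13 s: ½(12 + 8)(4) = 40 cm/s
Δv = 40 cm/s, so v(13) = -10 + (40) = 30 cm/s.

30 cm/s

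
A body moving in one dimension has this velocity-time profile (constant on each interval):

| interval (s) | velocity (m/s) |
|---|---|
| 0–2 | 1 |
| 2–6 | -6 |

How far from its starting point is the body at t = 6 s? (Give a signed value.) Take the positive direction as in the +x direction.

-22 m

Net displacement equals the area under the velocity-time graph (areas below the axis count negative).
0–2 s: 1 × 2 = 2 m
2–6 s: -6 × 4 = -24 m
Net displacement = -22 m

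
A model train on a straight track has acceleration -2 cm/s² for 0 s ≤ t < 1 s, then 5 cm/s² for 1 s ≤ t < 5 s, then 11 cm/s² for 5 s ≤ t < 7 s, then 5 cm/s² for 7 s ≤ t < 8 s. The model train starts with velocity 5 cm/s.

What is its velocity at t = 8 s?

50 cm/s

Δv equals the area under the a-t graph; then v = v₀ + Δv.
0–1 s: -2 × 1 = -2 cm/s
1–5 s: 5 × 4 = 20 cm/s
5–7 s: 11 × 2 = 22 cm/s
7–8 s: 5 × 1 = 5 cm/s
Δv = 45 cm/s, so v(8) = 5 + (45) = 50 cm/s.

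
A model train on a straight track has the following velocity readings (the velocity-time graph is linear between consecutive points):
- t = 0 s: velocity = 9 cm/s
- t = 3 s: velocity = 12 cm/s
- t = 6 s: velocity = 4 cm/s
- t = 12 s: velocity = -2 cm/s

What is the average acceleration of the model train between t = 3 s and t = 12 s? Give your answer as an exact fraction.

-14/9 cm/s²

Average acceleration = Δv/Δt = (-2 − 12)/(12 − 3) = -14/9 cm/s².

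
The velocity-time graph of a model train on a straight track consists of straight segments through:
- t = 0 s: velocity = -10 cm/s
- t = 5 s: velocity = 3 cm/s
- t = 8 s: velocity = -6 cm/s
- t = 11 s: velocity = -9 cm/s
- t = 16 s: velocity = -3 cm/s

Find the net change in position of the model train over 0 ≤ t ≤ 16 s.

Displacement is the signed area under the v-t curve.
0–5 s: ½(-10 + 3)(5) = -17.5 cm
5–8 s: ½(3 + -6)(3) = -4.5 cm
8–11 s: ½(-6 + -9)(3) = -22.5 cm
11–16 s: ½(-9 + -3)(5) = -30 cm
Net displacement = -74.5 cm

-74.5 cm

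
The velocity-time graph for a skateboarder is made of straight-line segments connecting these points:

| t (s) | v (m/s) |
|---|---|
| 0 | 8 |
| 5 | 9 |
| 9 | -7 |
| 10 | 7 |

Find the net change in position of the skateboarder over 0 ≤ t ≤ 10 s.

Net displacement equals the area under the velocity-time graph (areas below the axis count negative).
0–5 s: ½(8 + 9)(5) = 42.5 m
5–9 s: ½(9 + -7)(4) = 4 m
9–10 s: ½(-7 + 7)(1) = 0 m
Net displacement = 46.5 m

46.5 m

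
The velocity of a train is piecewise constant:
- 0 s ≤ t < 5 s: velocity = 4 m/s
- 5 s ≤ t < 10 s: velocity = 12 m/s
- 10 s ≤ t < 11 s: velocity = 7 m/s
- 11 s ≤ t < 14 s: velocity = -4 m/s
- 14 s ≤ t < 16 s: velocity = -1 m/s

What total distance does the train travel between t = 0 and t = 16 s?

Total distance travelled is ∫|v| dt — sum the magnitudes of each area piece.
0–5 s: |4| × 5 = 20 m
5–10 s: |12| × 5 = 60 m
10–11 s: |7| × 1 = 7 m
11–14 s: |-4| × 3 = 12 m
14–16 s: |-1| × 2 = 2 m
Total distance = 101 m

101 m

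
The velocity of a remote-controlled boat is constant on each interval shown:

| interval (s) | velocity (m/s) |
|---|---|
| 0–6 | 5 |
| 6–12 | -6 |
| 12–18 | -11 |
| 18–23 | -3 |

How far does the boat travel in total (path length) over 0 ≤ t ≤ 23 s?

147 m

Distance (not displacement) is the total path length: add the absolute areas under v-t.
0–6 s: |5| × 6 = 30 m
6–12 s: |-6| × 6 = 36 m
12–18 s: |-11| × 6 = 66 m
18–23 s: |-3| × 5 = 15 m
Total distance = 147 m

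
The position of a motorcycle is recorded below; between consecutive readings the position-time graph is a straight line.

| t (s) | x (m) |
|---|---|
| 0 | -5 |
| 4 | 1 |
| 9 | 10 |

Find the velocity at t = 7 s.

Velocity is the slope of the x-t graph on 4–9 s: (10 − 1)/(9 − 4) = 1.8 m/s.

1.8 m/s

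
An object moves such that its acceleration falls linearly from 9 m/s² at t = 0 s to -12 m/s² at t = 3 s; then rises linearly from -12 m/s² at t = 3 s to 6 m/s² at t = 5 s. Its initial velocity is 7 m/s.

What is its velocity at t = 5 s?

-3.5 m/s

Δv equals the area under the a-t graph; then v = v₀ + Δv.
0–3 s: ½(9 + -12)(3) = -4.5 m/s
3–5 s: ½(-12 + 6)(2) = -6 m/s
Δv = -10.5 m/s, so v(5) = 7 + (-10.5) = -3.5 m/s.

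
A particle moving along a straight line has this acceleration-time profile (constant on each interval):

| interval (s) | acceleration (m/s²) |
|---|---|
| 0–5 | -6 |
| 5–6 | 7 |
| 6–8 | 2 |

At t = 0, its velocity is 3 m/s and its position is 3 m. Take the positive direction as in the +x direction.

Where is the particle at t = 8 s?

On each constant-a segment, Δv = aΔt and Δx = v₀Δt + ½aΔt²; chain segment to segment.
0–5 s: v starts 3 m/s; Δx = 3·5 + ½·-6·5² = -60 m; v ends -27 m/s.
5–6 s: v starts -27 m/s; Δx = -27·1 + ½·7·1² = -23.5 m; v ends -20 m/s.
6–8 s: v starts -20 m/s; Δx = -20·2 + ½·2·2² = -36 m; v ends -16 m/s.
x(8) = 3 + Σ Δx = -116.5 m.

-116.5 m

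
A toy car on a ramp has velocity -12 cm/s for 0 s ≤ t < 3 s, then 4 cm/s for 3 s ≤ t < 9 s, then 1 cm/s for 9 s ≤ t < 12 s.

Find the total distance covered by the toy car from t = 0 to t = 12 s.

63 cm

Distance (not displacement) is the total path length: add the absolute areas under v-t.
0–3 s: |-12| × 3 = 36 cm
3–9 s: |4| × 6 = 24 cm
9–12 s: |1| × 3 = 3 cm
Total distance = 63 cm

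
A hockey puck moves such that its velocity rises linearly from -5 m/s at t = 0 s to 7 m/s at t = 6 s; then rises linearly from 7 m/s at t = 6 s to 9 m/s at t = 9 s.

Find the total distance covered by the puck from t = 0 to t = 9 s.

Total distance travelled is ∫|v| dt — sum the magnitudes of each area piece.
0–6 s: v = 0 at t = 2.5 s; triangle areas 6.25 + 12.25 = 18.5 m
6–9 s: |½(7 + 9)(3)| = 24 m
Total distance = 42.5 m

42.5 m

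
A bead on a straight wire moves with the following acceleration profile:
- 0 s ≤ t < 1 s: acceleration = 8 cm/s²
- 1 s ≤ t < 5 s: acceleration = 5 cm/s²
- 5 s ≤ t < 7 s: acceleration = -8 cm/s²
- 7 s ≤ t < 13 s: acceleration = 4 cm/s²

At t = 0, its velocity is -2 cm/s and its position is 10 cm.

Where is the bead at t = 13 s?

244 cm

On each constant-a segment, Δv = aΔt and Δx = v₀Δt + ½aΔt²; chain segment to segment.
0–1 s: v starts -2 cm/s; Δx = -2·1 + ½·8·1² = 2 cm; v ends 6 cm/s.
1–5 s: v starts 6 cm/s; Δx = 6·4 + ½·5·4² = 64 cm; v ends 26 cm/s.
5–7 s: v starts 26 cm/s; Δx = 26·2 + ½·-8·2² = 36 cm; v ends 10 cm/s.
7–13 s: v starts 10 cm/s; Δx = 10·6 + ½·4·6² = 132 cm; v ends 34 cm/s.
x(13) = 10 + Σ Δx = 244 cm.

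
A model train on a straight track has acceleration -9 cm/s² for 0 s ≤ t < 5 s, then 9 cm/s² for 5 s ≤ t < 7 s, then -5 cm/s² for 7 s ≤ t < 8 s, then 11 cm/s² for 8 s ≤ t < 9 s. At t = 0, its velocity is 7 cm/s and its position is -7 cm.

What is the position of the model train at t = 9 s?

-184.5 cm

On each constant-a segment, Δv = aΔt and Δx = v₀Δt + ½aΔt²; chain segment to segment.
0–5 s: v starts 7 cm/s; Δx = 7·5 + ½·-9·5² = -77.5 cm; v ends -38 cm/s.
5–7 s: v starts -38 cm/s; Δx = -38·2 + ½·9·2² = -58 cm; v ends -20 cm/s.
7–8 s: v starts -20 cm/s; Δx = -20·1 + ½·-5·1² = -22.5 cm; v ends -25 cm/s.
8–9 s: v starts -25 cm/s; Δx = -25·1 + ½·11·1² = -19.5 cm; v ends -14 cm/s.
x(9) = -7 + Σ Δx = -184.5 cm.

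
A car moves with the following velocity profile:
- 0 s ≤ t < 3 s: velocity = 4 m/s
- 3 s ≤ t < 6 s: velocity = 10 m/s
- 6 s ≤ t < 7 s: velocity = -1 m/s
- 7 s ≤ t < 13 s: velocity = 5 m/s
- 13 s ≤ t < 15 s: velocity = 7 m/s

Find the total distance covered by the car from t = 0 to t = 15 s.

87 m

Total distance travelled is ∫|v| dt — sum the magnitudes of each area piece.
0–3 s: |4| × 3 = 12 m
3–6 s: |10| × 3 = 30 m
6–7 s: |-1| × 1 = 1 m
7–13 s: |5| × 6 = 30 m
13–15 s: |7| × 2 = 14 m
Total distance = 87 m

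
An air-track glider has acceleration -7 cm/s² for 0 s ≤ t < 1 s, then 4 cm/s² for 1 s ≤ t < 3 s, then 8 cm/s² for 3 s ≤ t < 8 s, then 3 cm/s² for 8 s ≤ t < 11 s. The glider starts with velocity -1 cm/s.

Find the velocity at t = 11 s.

Δv equals the area under the a-t graph; then v = v₀ + Δv.
0–1 s: -7 × 1 = -7 cm/s
1–3 s: 4 × 2 = 8 cm/s
3–8 s: 8 × 5 = 40 cm/s
8–11 s: 3 × 3 = 9 cm/s
Δv = 50 cm/s, so v(11) = -1 + (50) = 49 cm/s.

49 cm/s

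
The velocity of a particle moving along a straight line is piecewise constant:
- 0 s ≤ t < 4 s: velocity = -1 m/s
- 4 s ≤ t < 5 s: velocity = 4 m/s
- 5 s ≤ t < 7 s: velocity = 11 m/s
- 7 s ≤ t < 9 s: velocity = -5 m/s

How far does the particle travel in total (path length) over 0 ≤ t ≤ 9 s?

40 m

Total distance travelled is ∫|v| dt — sum the magnitudes of each area piece.
0–4 s: |-1| × 4 = 4 m
4–5 s: |4| × 1 = 4 m
5–7 s: |11| × 2 = 22 m
7–9 s: |-5| × 2 = 10 m
Total distance = 40 m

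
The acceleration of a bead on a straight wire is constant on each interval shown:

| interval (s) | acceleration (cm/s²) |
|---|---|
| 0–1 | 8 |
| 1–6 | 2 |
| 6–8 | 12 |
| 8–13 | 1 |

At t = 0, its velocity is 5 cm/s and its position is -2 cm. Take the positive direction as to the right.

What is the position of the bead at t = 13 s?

414.5 cm

On each constant-a segment, Δv = aΔt and Δx = v₀Δt + ½aΔt²; chain segment to segment.
0–1 s: v starts 5 cm/s; Δx = 5·1 + ½·8·1² = 9 cm; v ends 13 cm/s.
1–6 s: v starts 13 cm/s; Δx = 13·5 + ½·2·5² = 90 cm; v ends 23 cm/s.
6–8 s: v starts 23 cm/s; Δx = 23·2 + ½·12·2² = 70 cm; v ends 47 cm/s.
8–13 s: v starts 47 cm/s; Δx = 47·5 + ½·1·5² = 247.5 cm; v ends 52 cm/s.
x(13) = -2 + Σ Δx = 414.5 cm.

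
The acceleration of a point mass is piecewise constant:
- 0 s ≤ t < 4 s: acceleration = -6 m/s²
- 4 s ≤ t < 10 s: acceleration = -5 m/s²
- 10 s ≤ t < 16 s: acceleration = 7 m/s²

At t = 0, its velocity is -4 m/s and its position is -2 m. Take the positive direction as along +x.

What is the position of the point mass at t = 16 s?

-546 m

On each constant-a segment, Δv = aΔt and Δx = v₀Δt + ½aΔt²; chain segment to segment.
0–4 s: v starts -4 m/s; Δx = -4·4 + ½·-6·4² = -64 m; v ends -28 m/s.
4–10 s: v starts -28 m/s; Δx = -28·6 + ½·-5·6² = -258 m; v ends -58 m/s.
10–16 s: v starts -58 m/s; Δx = -58·6 + ½·7·6² = -222 m; v ends -16 m/s.
x(16) = -2 + Σ Δx = -546 m.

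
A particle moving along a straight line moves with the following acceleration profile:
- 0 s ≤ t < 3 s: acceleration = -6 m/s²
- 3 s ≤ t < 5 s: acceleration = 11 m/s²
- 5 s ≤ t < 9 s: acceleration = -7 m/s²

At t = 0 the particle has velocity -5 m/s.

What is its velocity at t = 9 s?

Δv equals the area under the a-t graph; then v = v₀ + Δv.
0–3 s: -6 × 3 = -18 m/s
3–5 s: 11 × 2 = 22 m/s
5–9 s: -7 × 4 = -28 m/s
Δv = -24 m/s, so v(9) = -5 + (-24) = -29 m/s.

-29 m/s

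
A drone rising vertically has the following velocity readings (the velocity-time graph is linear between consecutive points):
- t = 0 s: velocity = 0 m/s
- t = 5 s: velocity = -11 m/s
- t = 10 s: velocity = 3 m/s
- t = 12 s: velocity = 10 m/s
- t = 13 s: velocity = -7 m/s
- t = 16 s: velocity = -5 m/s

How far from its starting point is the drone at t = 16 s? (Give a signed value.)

Displacement is the signed area under the v-t curve.
0–5 s: ½(0 + -11)(5) = -27.5 m
5–10 s: ½(-11 + 3)(5) = -20 m
10–12 s: ½(3 + 10)(2) = 13 m
12–13 s: ½(10 + -7)(1) = 1.5 m
13–16 s: ½(-7 + -5)(3) = -18 m
Net displacement = -51 m

-51 m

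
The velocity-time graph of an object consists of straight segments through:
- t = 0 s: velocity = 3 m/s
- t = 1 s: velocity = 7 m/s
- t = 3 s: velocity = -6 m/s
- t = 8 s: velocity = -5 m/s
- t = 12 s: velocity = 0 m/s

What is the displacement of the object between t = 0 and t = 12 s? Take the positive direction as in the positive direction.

Displacement is the signed area under the v-t curve.
0–1 s: ½(3 + 7)(1) = 5 m
1–3 s: ½(7 + -6)(2) = 1 m
3–8 s: ½(-6 + -5)(5) = -27.5 m
8–12 s: ½(-5 + 0)(4) = -10 m
Net displacement = -31.5 m

-31.5 m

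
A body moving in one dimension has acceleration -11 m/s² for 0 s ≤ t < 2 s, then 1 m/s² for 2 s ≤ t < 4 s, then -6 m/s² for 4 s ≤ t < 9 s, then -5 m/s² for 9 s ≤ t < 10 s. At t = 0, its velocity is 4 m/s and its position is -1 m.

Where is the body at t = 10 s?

On each constant-a segment, Δv = aΔt and Δx = v₀Δt + ½aΔt²; chain segment to segment.
0–2 s: v starts 4 m/s; Δx = 4·2 + ½·-11·2² = -14 m; v ends -18 m/s.
2–4 s: v starts -18 m/s; Δx = -18·2 + ½·1·2² = -34 m; v ends -16 m/s.
4–9 s: v starts -16 m/s; Δx = -16·5 + ½·-6·5² = -155 m; v ends -46 m/s.
9–10 s: v starts -46 m/s; Δx = -46·1 + ½·-5·1² = -48.5 m; v ends -51 m/s.
x(10) = -1 + Σ Δx = -252.5 m.

-252.5 m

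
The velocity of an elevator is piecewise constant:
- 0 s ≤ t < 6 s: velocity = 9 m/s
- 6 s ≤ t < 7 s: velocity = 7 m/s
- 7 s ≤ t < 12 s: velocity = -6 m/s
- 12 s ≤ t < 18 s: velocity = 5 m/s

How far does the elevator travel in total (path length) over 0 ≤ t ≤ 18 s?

Total distance travelled is ∫|v| dt — sum the magnitudes of each area piece.
0–6 s: |9| × 6 = 54 m
6–7 s: |7| × 1 = 7 m
7–12 s: |-6| × 5 = 30 m
12–18 s: |5| × 6 = 30 m
Total distance = 121 m

121 m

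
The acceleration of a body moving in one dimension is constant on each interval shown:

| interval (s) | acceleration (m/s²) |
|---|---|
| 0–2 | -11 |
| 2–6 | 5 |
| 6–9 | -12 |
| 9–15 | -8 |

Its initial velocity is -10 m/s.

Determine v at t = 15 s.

-96 m/s

Δv equals the area under the a-t graph; then v = v₀ + Δv.
0–2 s: -11 × 2 = -22 m/s
2–6 s: 5 × 4 = 20 m/s
6–9 s: -12 × 3 = -36 m/s
9–15 s: -8 × 6 = -48 m/s
Δv = -86 m/s, so v(15) = -10 + (-86) = -96 m/s.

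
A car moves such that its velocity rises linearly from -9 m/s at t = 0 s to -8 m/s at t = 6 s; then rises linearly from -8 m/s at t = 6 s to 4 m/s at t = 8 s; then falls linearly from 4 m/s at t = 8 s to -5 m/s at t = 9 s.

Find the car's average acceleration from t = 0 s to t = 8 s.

1.625 m/s²

Average acceleration = Δv/Δt = (4 − -9)/(8 − 0) = 1.625 m/s².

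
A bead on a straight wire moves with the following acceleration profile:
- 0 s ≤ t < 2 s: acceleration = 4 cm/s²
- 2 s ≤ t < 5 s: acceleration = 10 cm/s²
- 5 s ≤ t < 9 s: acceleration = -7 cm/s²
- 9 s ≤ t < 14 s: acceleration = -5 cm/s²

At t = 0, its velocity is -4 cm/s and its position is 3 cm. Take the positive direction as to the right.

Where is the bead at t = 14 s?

107.5 cm

On each constant-a segment, Δv = aΔt and Δx = v₀Δt + ½aΔt²; chain segment to segment.
0–2 s: v starts -4 cm/s; Δx = -4·2 + ½·4·2² = 0 cm; v ends 4 cm/s.
2–5 s: v starts 4 cm/s; Δx = 4·3 + ½·10·3² = 57 cm; v ends 34 cm/s.
5–9 s: v starts 34 cm/s; Δx = 34·4 + ½·-7·4² = 80 cm; v ends 6 cm/s.
9–14 s: v starts 6 cm/s; Δx = 6·5 + ½·-5·5² = -32.5 cm; v ends -19 cm/s.
x(14) = 3 + Σ Δx = 107.5 cm.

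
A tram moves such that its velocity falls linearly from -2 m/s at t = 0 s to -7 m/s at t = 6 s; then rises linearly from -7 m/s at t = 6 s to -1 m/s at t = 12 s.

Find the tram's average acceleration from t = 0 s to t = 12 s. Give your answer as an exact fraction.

1/12 m/s²

Average acceleration = Δv/Δt = (-1 − -2)/(12 − 0) = 1/12 m/s².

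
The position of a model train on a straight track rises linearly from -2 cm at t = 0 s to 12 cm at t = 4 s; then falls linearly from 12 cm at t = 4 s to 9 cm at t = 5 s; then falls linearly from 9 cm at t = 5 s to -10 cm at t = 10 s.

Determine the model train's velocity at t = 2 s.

Velocity is the slope of the x-t graph on 0–4 s: (12 − -2)/(4 − 0) = 3.5 cm/s.

3.5 cm/s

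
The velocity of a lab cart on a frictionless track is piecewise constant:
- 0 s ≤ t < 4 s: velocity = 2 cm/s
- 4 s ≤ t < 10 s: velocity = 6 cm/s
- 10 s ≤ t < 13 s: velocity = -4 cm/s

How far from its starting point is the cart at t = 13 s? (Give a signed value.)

32 cm

Net displacement equals the area under the velocity-time graph (areas below the axis count negative).
0–4 s: 2 × 4 = 8 cm
4–10 s: 6 × 6 = 36 cm
10–13 s: -4 × 3 = -12 cm
Net displacement = 32 cm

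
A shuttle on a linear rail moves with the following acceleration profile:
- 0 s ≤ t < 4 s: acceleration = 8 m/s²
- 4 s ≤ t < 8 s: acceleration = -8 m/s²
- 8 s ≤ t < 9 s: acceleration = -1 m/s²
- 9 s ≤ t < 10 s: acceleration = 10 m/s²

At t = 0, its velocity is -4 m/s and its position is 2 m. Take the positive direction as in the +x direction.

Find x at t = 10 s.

On each constant-a segment, Δv = aΔt and Δx = v₀Δt + ½aΔt²; chain segment to segment.
0–4 s: v starts -4 m/s; Δx = -4·4 + ½·8·4² = 48 m; v ends 28 m/s.
4–8 s: v starts 28 m/s; Δx = 28·4 + ½·-8·4² = 48 m; v ends -4 m/s.
8–9 s: v starts -4 m/s; Δx = -4·1 + ½·-1·1² = -4.5 m; v ends -5 m/s.
9–10 s: v starts -5 m/s; Δx = -5·1 + ½·10·1² = 0 m; v ends 5 m/s.
x(10) = 2 + Σ Δx = 93.5 m.

93.5 m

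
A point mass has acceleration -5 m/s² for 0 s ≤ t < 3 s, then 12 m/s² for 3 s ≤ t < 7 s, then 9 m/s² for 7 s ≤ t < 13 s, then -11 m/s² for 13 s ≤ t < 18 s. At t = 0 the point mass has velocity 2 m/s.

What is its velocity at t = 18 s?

34 m/s

Δv equals the area under the a-t graph; then v = v₀ + Δv.
0–3 s: -5 × 3 = -15 m/s
3–7 s: 12 × 4 = 48 m/s
7–13 s: 9 × 6 = 54 m/s
13–18 s: -11 × 5 = -55 m/s
Δv = 32 m/s, so v(18) = 2 + (32) = 34 m/s.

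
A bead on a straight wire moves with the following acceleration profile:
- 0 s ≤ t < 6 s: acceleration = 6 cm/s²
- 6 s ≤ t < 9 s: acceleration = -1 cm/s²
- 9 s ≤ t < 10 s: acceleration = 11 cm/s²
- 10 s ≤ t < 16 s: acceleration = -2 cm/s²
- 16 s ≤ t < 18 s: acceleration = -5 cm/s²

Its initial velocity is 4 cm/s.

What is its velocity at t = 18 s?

Δv equals the area under the a-t graph; then v = v₀ + Δv.
0–6 s: 6 × 6 = 36 cm/s
6–9 s: -1 × 3 = -3 cm/s
9–10 s: 11 × 1 = 11 cm/s
10–16 s: -2 × 6 = -12 cm/s
16–18 s: -5 × 2 = -10 cm/s
Δv = 22 cm/s, so v(18) = 4 + (22) = 26 cm/s.

26 cm/s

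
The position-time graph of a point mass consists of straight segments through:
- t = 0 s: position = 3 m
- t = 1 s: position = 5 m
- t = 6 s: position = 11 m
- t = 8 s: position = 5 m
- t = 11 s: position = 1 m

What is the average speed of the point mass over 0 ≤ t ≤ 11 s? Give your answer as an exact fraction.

Average speed = (total path length)/(elapsed time); on a piecewise-linear x-t graph the path length is Σ|Δx|.
0–1 s: |Δx| = |5 − 3| = 2 m
1–6 s: |Δx| = |11 − 5| = 6 m
6–8 s: |Δx| = |5 − 11| = 6 m
8–11 s: |Δx| = |1 − 5| = 4 m
Total path = 18 m; average speed = 18/11 = 18/11 m/s.

18/11 m/s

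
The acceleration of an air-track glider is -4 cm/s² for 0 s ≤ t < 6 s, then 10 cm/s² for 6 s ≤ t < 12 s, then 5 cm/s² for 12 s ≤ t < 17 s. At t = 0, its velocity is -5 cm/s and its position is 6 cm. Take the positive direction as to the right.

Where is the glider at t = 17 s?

127.5 cm

On each constant-a segment, Δv = aΔt and Δx = v₀Δt + ½aΔt²; chain segment to segment.
0–6 s: v starts -5 cm/s; Δx = -5·6 + ½·-4·6² = -102 cm; v ends -29 cm/s.
6–12 s: v starts -29 cm/s; Δx = -29·6 + ½·10·6² = 6 cm; v ends 31 cm/s.
12–17 s: v starts 31 cm/s; Δx = 31·5 + ½·5·5² = 217.5 cm; v ends 56 cm/s.
x(17) = 6 + Σ Δx = 127.5 cm.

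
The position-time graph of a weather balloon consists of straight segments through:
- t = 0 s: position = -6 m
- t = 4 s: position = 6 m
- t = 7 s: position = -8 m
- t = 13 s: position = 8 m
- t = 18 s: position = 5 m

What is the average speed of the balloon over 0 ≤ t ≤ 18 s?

Average speed = (total path length)/(elapsed time); on a piecewise-linear x-t graph the path length is Σ|Δx|.
0–4 s: |Δx| = |6 − -6| = 12 m
4–7 s: |Δx| = |-8 − 6| = 14 m
7–13 s: |Δx| = |8 − -8| = 16 m
13–18 s: |Δx| = |5 − 8| = 3 m
Total path = 45 m; average speed = 45/18 = 2.5 m/s.

2.5 m/s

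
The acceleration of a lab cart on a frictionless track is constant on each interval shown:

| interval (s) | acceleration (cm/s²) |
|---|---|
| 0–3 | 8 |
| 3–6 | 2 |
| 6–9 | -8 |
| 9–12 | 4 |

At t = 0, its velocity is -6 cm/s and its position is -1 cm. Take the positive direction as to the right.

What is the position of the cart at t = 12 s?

On each constant-a segment, Δv = aΔt and Δx = v₀Δt + ½aΔt²; chain segment to segment.
0–3 s: v starts -6 cm/s; Δx = -6·3 + ½·8·3² = 18 cm; v ends 18 cm/s.
3–6 s: v starts 18 cm/s; Δx = 18·3 + ½·2·3² = 63 cm; v ends 24 cm/s.
6–9 s: v starts 24 cm/s; Δx = 24·3 + ½·-8·3² = 36 cm; v ends 0 cm/s.
9–12 s: v starts 0 cm/s; Δx = 0·3 + ½·4·3² = 18 cm; v ends 12 cm/s.
x(12) = -1 + Σ Δx = 134 cm.

134 cm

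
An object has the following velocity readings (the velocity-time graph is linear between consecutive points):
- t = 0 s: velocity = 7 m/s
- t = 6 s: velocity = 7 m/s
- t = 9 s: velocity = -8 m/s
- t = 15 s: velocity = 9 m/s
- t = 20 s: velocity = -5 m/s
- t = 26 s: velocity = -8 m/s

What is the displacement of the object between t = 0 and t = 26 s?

Net displacement equals the area under the velocity-time graph (areas below the axis count negative).
0–6 s: 7 × 6 = 42 m
6–9 s: ½(7 + -8)(3) = -1.5 m
9–15 s: ½(-8 + 9)(6) = 3 m
15–20 s: ½(9 + -5)(5) = 10 m
20–26 s: ½(-5 + -8)(6) = -39 m
Net displacement = 14.5 m

14.5 m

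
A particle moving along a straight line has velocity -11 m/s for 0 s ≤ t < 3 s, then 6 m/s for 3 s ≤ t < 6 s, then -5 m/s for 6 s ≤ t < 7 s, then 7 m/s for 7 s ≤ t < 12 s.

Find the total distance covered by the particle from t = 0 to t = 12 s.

Distance (not displacement) is the total path length: add the absolute areas under v-t.
0–3 s: |-11| × 3 = 33 m
3–6 s: |6| × 3 = 18 m
6–7 s: |-5| × 1 = 5 m
7–12 s: |7| × 5 = 35 m
Total distance = 91 m

91 m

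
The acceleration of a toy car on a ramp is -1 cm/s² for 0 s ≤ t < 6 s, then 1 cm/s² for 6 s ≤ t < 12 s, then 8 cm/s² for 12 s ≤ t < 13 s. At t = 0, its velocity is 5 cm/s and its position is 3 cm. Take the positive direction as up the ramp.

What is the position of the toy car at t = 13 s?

36 cm

On each constant-a segment, Δv = aΔt and Δx = v₀Δt + ½aΔt²; chain segment to segment.
0–6 s: v starts 5 cm/s; Δx = 5·6 + ½·-1·6² = 12 cm; v ends -1 cm/s.
6–12 s: v starts -1 cm/s; Δx = -1·6 + ½·1·6² = 12 cm; v ends 5 cm/s.
12–13 s: v starts 5 cm/s; Δx = 5·1 + ½·8·1² = 9 cm; v ends 13 cm/s.
x(13) = 3 + Σ Δx = 36 cm.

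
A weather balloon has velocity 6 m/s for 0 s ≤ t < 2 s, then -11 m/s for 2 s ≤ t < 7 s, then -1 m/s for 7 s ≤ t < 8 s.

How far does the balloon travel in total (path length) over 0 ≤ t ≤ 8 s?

Distance (not displacement) is the total path length: add the absolute areas under v-t.
0–2 s: |6| × 2 = 12 m
2–7 s: |-11| × 5 = 55 m
7–8 s: |-1| × 1 = 1 m
Total distance = 68 m

68 m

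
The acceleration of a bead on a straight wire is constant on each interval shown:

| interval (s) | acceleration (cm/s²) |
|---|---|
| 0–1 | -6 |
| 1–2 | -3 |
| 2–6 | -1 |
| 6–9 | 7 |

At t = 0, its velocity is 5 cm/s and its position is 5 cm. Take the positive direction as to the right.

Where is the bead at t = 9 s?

-12 cm

On each constant-a segment, Δv = aΔt and Δx = v₀Δt + ½aΔt²; chain segment to segment.
0–1 s: v starts 5 cm/s; Δx = 5·1 + ½·-6·1² = 2 cm; v ends -1 cm/s.
1–2 s: v starts -1 cm/s; Δx = -1·1 + ½·-3·1² = -2.5 cm; v ends -4 cm/s.
2–6 s: v starts -4 cm/s; Δx = -4·4 + ½·-1·4² = -24 cm; v ends -8 cm/s.
6–9 s: v starts -8 cm/s; Δx = -8·3 + ½·7·3² = 7.5 cm; v ends 13 cm/s.
x(9) = 5 + Σ Δx = -12 cm.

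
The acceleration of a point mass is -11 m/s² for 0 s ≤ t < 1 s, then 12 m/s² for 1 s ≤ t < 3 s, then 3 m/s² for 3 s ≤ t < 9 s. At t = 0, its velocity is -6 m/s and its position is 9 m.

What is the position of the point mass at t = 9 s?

83.5 m

On each constant-a segment, Δv = aΔt and Δx = v₀Δt + ½aΔt²; chain segment to segment.
0–1 s: v starts -6 m/s; Δx = -6·1 + ½·-11·1² = -11.5 m; v ends -17 m/s.
1–3 s: v starts -17 m/s; Δx = -17·2 + ½·12·2² = -10 m; v ends 7 m/s.
3–9 s: v starts 7 m/s; Δx = 7·6 + ½·3·6² = 96 m; v ends 25 m/s.
x(9) = 9 + Σ Δx = 83.5 m.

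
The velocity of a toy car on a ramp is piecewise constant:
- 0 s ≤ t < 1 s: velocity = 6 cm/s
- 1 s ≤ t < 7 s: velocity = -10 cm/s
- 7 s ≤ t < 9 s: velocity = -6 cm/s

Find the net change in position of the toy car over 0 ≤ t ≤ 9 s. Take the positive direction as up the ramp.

-66 cm

Net displacement equals the area under the velocity-time graph (areas below the axis count negative).
0–1 s: 6 × 1 = 6 cm
1–7 s: -10 × 6 = -60 cm
7–9 s: -6 × 2 = -12 cm
Net displacement = -66 cm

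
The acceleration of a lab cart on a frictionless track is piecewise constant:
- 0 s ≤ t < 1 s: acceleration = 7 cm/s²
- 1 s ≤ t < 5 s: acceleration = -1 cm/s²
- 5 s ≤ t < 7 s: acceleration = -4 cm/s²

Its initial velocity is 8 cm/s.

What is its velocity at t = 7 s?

Δv equals the area under the a-t graph; then v = v₀ + Δv.
0–1 s: 7 × 1 = 7 cm/s
1–5 s: -1 × 4 = -4 cm/s
5–7 s: -4 × 2 = -8 cm/s
Δv = -5 cm/s, so v(7) = 8 + (-5) = 3 cm/s.

3 cm/s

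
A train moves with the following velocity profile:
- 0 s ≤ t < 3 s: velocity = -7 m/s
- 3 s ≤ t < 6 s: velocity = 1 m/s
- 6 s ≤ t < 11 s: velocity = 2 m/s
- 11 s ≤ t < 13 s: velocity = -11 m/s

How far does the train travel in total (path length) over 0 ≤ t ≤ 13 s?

Total distance travelled is ∫|v| dt — sum the magnitudes of each area piece.
0–3 s: |-7| × 3 = 21 m
3–6 s: |1| × 3 = 3 m
6–11 s: |2| × 5 = 10 m
11–13 s: |-11| × 2 = 22 m
Total distance = 56 m

56 m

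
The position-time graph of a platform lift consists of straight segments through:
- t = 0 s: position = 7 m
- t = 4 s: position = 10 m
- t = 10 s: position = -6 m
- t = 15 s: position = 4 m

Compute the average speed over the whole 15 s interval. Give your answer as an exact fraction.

Average speed = (total path length)/(elapsed time); on a piecewise-linear x-t graph the path length is Σ|Δx|.
0–4 s: |Δx| = |10 − 7| = 3 m
4–10 s: |Δx| = |-6 − 10| = 16 m
10–15 s: |Δx| = |4 − -6| = 10 m
Total path = 29 m; average speed = 29/15 = 29/15 m/s.

29/15 m/s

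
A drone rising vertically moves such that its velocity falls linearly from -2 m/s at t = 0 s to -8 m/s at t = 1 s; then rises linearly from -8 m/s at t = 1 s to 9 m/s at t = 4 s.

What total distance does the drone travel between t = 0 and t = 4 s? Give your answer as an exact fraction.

Distance (not displacement) is the total path length: add the absolute areas under v-t.
0–1 s: |½(-2 + -8)(1)| = 5 m
1–4 s: v = 0 at t = 41/17 s; triangle areas 96/17 + 243/34 = 435/34 m
Total distance = 605/34 m

605/34 m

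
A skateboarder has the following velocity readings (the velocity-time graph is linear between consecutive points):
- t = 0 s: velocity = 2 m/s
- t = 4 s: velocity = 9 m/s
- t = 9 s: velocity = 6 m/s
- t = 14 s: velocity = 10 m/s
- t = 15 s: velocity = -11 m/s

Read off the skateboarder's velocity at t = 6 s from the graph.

7.8 m/s

On 4–9 s the graph is linear from 9 to 6 m/s: v(6) = 9 + (6 − 9)·(6 − 4)/(9 − 4) = 7.8 m/s.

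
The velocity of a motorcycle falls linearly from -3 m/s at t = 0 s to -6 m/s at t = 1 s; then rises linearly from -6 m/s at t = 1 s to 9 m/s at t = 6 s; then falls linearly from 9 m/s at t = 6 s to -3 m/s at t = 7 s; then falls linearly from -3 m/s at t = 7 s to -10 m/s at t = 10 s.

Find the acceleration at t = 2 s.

Acceleration is the slope of the v-t graph on 1–6 s: (9 − -6)/(6 − 1) = 3 m/s².

3 m/s²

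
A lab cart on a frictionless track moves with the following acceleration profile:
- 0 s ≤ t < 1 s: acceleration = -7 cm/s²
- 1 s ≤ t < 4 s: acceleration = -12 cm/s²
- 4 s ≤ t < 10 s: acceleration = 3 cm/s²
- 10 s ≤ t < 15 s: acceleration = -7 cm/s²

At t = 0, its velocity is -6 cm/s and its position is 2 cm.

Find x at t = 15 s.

On each constant-a segment, Δv = aΔt and Δx = v₀Δt + ½aΔt²; chain segment to segment.
0–1 s: v starts -6 cm/s; Δx = -6·1 + ½·-7·1² = -9.5 cm; v ends -13 cm/s.
1–4 s: v starts -13 cm/s; Δx = -13·3 + ½·-12·3² = -93 cm; v ends -49 cm/s.
4–10 s: v starts -49 cm/s; Δx = -49·6 + ½·3·6² = -240 cm; v ends -31 cm/s.
10–15 s: v starts -31 cm/s; Δx = -31·5 + ½·-7·5² = -242.5 cm; v ends -66 cm/s.
x(15) = 2 + Σ Δx = -583 cm.

-583 cm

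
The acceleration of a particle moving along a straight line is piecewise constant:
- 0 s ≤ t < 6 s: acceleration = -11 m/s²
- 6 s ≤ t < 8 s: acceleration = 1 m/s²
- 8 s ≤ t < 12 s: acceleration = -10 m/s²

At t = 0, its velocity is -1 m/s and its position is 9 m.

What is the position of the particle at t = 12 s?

-667 m

On each constant-a segment, Δv = aΔt and Δx = v₀Δt + ½aΔt²; chain segment to segment.
0–6 s: v starts -1 m/s; Δx = -1·6 + ½·-11·6² = -204 m; v ends -67 m/s.
6–8 s: v starts -67 m/s; Δx = -67·2 + ½·1·2² = -132 m; v ends -65 m/s.
8–12 s: v starts -65 m/s; Δx = -65·4 + ½·-10·4² = -340 m; v ends -105 m/s.
x(12) = 9 + Σ Δx = -667 m.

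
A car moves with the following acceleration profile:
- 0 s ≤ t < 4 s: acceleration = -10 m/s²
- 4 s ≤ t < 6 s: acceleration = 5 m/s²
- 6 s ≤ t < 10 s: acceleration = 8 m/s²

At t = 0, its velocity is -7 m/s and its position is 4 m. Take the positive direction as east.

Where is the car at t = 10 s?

On each constant-a segment, Δv = aΔt and Δx = v₀Δt + ½aΔt²; chain segment to segment.
0–4 s: v starts -7 m/s; Δx = -7·4 + ½·-10·4² = -108 m; v ends -47 m/s.
4–6 s: v starts -47 m/s; Δx = -47·2 + ½·5·2² = -84 m; v ends -37 m/s.
6–10 s: v starts -37 m/s; Δx = -37·4 + ½·8·4² = -84 m; v ends -5 m/s.
x(10) = 4 + Σ Δx = -272 m.

-272 m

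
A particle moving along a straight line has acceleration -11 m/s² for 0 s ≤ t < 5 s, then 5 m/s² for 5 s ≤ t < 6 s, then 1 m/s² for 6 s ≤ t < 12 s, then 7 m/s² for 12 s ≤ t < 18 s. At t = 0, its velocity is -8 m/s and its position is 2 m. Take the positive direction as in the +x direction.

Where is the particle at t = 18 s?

On each constant-a segment, Δv = aΔt and Δx = v₀Δt + ½aΔt²; chain segment to segment.
0–5 s: v starts -8 m/s; Δx = -8·5 + ½·-11·5² = -177.5 m; v ends -63 m/s.
5–6 s: v starts -63 m/s; Δx = -63·1 + ½·5·1² = -60.5 m; v ends -58 m/s.
6–12 s: v starts -58 m/s; Δx = -58·6 + ½·1·6² = -330 m; v ends -52 m/s.
12–18 s: v starts -52 m/s; Δx = -52·6 + ½·7·6² = -186 m; v ends -10 m/s.
x(18) = 2 + Σ Δx = -752 m.

-752 m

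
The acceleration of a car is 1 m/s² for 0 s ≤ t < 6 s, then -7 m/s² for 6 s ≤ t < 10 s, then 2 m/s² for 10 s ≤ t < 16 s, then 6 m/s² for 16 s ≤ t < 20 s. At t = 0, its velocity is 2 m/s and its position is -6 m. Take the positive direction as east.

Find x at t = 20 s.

-68 m

On each constant-a segment, Δv = aΔt and Δx = v₀Δt + ½aΔt²; chain segment to segment.
0–6 s: v starts 2 m/s; Δx = 2·6 + ½·1·6² = 30 m; v ends 8 m/s.
6–10 s: v starts 8 m/s; Δx = 8·4 + ½·-7·4² = -24 m; v ends -20 m/s.
10–16 s: v starts -20 m/s; Δx = -20·6 + ½·2·6² = -84 m; v ends -8 m/s.
16–20 s: v starts -8 m/s; Δx = -8·4 + ½·6·4² = 16 m; v ends 16 m/s.
x(20) = -6 + Σ Δx = -68 m.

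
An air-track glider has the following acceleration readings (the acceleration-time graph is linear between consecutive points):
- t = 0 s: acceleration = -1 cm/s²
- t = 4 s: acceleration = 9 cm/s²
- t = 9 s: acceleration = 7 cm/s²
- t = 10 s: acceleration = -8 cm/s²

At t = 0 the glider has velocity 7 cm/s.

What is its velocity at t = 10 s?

Δv equals the area under the a-t graph; then v = v₀ + Δv.
0–4 s: ½(-1 + 9)(4) = 16 cm/s
4–9 s: ½(9 + 7)(5) = 40 cm/s
9–10 s: ½(7 + -8)(1) = -0.5 cm/s
Δv = 55.5 cm/s, so v(10) = 7 + (55.5) = 62.5 cm/s.

62.5 cm/s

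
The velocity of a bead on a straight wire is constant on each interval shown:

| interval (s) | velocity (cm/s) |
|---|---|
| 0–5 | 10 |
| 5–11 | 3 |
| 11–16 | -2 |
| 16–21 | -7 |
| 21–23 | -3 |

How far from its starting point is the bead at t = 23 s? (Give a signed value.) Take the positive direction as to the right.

17 cm

Net displacement equals the area under the velocity-time graph (areas below the axis count negative).
0–5 s: 10 × 5 = 50 cm
5–11 s: 3 × 6 = 18 cm
11–16 s: -2 × 5 = -10 cm
16–21 s: -7 × 5 = -35 cm
21–23 s: -3 × 2 = -6 cm
Net displacement = 17 cm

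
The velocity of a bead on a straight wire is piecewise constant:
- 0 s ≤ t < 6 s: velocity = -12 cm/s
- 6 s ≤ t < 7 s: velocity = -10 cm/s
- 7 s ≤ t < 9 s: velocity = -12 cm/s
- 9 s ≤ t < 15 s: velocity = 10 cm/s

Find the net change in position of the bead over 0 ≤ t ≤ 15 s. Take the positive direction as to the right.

-46 cm

Displacement is the signed area under the v-t curve.
0–6 s: -12 × 6 = -72 cm
6–7 s: -10 × 1 = -10 cm
7–9 s: -12 × 2 = -24 cm
9–15 s: 10 × 6 = 60 cm
Net displacement = -46 cm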